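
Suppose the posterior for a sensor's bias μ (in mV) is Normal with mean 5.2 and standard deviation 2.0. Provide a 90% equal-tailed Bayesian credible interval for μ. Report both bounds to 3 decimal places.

[1.910, 8.490]

The posterior is symmetric, so the 90% equal-tailed interval is μ = 5.2 ± z·2.0 with z = 1.645.
Half-width: 1.645 × 2.0 = 3.290.
5.2 − 3.290 = 1.910; 5.2 + 3.290 = 8.490.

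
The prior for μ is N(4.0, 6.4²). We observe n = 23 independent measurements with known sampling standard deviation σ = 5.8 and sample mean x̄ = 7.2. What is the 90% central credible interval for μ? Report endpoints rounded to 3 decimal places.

Posterior precision = 1/6.4² + 23/5.8² = 0.0244 + 0.6837 = 0.7081, so posterior SD = 1.1884.
Posterior mean = (4.0/6.4² + 23·7.2/5.8²) / 0.7081 = 7.0897.
Interval: 7.0897 ± 1.645 × 1.1884 → [5.135, 9.044].

[5.135, 9.044]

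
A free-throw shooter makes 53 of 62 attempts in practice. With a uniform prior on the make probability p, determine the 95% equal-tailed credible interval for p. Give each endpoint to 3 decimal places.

Posterior: Beta(1+53, 1+9) = Beta(54, 10).
Equal-tailed 95% interval: the 0.025 and 0.975 quantiles of Beta(54, 10).
Posterior mean ≈ 0.844, SD ≈ 0.045; a Normal approximation gives roughly [0.755, 0.932].
Exact: F⁻¹(0.025) = 0.746; F⁻¹(0.975) = 0.921.

[0.746, 0.921]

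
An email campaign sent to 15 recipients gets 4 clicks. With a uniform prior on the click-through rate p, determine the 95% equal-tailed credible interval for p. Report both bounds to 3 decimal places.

Posterior: Beta(1+4, 1+11) = Beta(5, 12).
Equal-tailed 95% interval: the 0.025 and 0.975 quantiles of Beta(5, 12).
Posterior mean ≈ 0.294, SD ≈ 0.107; a Normal approximation gives roughly [0.084, 0.505].
Exact: F⁻¹(0.025) = 0.110; F⁻¹(0.975) = 0.524.

[0.110, 0.524]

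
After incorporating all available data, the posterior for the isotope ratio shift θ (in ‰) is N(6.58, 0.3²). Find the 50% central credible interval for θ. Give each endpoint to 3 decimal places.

[6.378, 6.782]

The posterior is symmetric, so the 50% equal-tailed interval is θ = 6.58 ± z·0.3 with z = 0.674.
Half-width: 0.674 × 0.3 = 0.202.
6.58 − 0.202 = 6.378; 6.58 + 0.202 = 6.782.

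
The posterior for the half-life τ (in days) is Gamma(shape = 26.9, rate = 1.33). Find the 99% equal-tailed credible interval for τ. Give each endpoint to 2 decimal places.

[11.59, 31.67]

Posterior: Gamma(shape 26.9, rate 1.33).
Equal-tailed 99% interval: Gamma(26.9, 1.33) quantiles at 0.005 and 0.995.
Posterior mean ≈ 20.23, SD ≈ 3.90; a Normal approximation gives roughly [10.18, 30.27].
Exact: lower = 11.59; upper = 31.67.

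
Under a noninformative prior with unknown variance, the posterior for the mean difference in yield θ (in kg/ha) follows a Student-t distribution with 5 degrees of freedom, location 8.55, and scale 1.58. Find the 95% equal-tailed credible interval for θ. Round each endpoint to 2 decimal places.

The t_5 distribution is symmetric; the 95% interval is 8.55 ± t·1.58 with t_{0.975,5} = 2.571.
Half-width: 2.571 × 1.58 = 4.06.
8.55 − 4.06 = 4.49; 8.55 + 4.06 = 12.61.

[4.49, 12.61]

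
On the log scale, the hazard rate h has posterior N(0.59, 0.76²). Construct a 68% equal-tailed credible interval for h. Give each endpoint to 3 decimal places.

On the log scale the 68% interval is 0.59 ± 0.994 × 0.76 = [-0.1658, 1.3458].
Exponentiate: [e^-0.1658, e^1.3458] = [0.847, 3.841].

[0.847, 3.841]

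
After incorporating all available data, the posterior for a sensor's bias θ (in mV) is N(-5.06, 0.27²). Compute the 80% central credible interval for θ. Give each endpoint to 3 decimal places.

The posterior is symmetric, so the 80% equal-tailed interval is θ = -5.06 ± z·0.27 with z = 1.282.
Half-width: 1.282 × 0.27 = 0.346.
-5.06 − 0.346 = -5.406; -5.06 + 0.346 = -4.714.

[-5.406, -4.714]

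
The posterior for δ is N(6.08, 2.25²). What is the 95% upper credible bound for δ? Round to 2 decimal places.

9.78

Need U with P(δ ≤ U) = 0.95: U = 6.08 + z_{0.05}·2.25.
z = 1.645; U = 6.08 + 1.645 × 2.25 = 9.78.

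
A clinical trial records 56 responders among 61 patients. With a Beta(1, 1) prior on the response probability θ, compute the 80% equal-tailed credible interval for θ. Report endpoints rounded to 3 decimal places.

Posterior: Beta(1+56, 1+5) = Beta(57, 6).
Equal-tailed 80% interval: the 0.1 and 0.9 quantiles of Beta(57, 6).
Posterior mean ≈ 0.905, SD ≈ 0.037; a Normal approximation gives roughly [0.858, 0.952].
Exact: F⁻¹(0.1) = 0.856; F⁻¹(0.9) = 0.948.

[0.856, 0.948]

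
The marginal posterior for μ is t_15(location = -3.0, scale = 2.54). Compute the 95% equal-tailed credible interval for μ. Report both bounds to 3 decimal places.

[-8.414, 2.414]

The t_15 distribution is symmetric; the 95% interval is -3.0 ± t·2.54 with t_{0.975,15} = 2.131.
Half-width: 2.131 × 2.54 = 5.414.
-3.0 − 5.414 = -8.414; -3.0 + 5.414 = 2.414.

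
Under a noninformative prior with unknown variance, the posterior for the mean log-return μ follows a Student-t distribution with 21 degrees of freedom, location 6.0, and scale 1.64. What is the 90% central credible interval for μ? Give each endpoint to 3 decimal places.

The t_21 distribution is symmetric; the 90% interval is 6.0 ± t·1.64 with t_{0.95,21} = 1.721.
Half-width: 1.721 × 1.64 = 2.822.
6.0 − 2.822 = 3.178; 6.0 + 2.822 = 8.822.

[3.178, 8.822]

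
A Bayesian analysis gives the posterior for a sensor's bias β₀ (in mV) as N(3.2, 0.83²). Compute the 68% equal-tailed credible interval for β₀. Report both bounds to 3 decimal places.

The posterior is symmetric, so the 68% equal-tailed interval is β₀ = 3.2 ± z·0.83 with z = 0.994.
Half-width: 0.994 × 0.83 = 0.825.
3.2 − 0.825 = 2.375; 3.2 + 0.825 = 4.025.

[2.375, 4.025]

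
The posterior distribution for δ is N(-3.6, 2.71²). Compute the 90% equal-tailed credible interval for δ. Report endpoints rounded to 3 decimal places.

[-8.058, 0.858]

The posterior is symmetric, so the 90% equal-tailed interval is δ = -3.6 ± z·2.71 with z = 1.645.
Half-width: 1.645 × 2.71 = 4.458.
-3.6 − 4.458 = -8.058; -3.6 + 4.458 = 0.858.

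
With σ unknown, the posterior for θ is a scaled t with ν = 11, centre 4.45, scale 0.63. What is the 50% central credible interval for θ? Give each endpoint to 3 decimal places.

[4.011, 4.889]

The t_11 distribution is symmetric; the 50% interval is 4.45 ± t·0.63 with t_{0.75,11} = 0.697.
Half-width: 0.697 × 0.63 = 0.439.
4.45 − 0.439 = 4.011; 4.45 + 0.439 = 4.889.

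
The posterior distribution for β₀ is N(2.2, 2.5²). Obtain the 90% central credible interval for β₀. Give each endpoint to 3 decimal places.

The posterior is symmetric, so the 90% equal-tailed interval is β₀ = 2.2 ± z·2.5 with z = 1.645.
Half-width: 1.645 × 2.5 = 4.112.
2.2 − 4.112 = -1.912; 2.2 + 4.112 = 6.312.

[-1.912, 6.312]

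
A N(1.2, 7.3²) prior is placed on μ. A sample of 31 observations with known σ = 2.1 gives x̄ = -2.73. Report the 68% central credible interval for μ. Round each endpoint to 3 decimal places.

Posterior precision = 1/7.3² + 31/2.1² = 0.0188 + 7.0295 = 7.0482, so posterior SD = 0.3767.
Posterior mean = (1.2/7.3² + 31·-2.73/2.1²) / 7.0482 = -2.7195.
Interval: -2.7195 ± 0.994 × 0.3767 → [-3.094, -2.345].

[-3.094, -2.345]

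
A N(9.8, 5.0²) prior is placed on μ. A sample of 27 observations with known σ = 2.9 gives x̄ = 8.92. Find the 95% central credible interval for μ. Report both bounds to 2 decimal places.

[7.84, 10.02]

Posterior precision = 1/5.0² + 27/2.9² = 0.0400 + 3.2105 = 3.2505, so posterior SD = 0.5547.
Posterior mean = (9.8/5.0² + 27·8.92/2.9²) / 3.2505 = 8.9308.
Interval: 8.9308 ± 1.960 × 0.5547 → [7.84, 10.02].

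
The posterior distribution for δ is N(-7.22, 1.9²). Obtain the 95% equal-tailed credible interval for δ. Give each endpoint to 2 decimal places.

The posterior is symmetric, so the 95% equal-tailed interval is δ = -7.22 ± z·1.9 with z = 1.960.
Half-width: 1.960 × 1.9 = 3.72.
-7.22 − 3.72 = -10.94; -7.22 + 3.72 = -3.50.

[-10.94, -3.50]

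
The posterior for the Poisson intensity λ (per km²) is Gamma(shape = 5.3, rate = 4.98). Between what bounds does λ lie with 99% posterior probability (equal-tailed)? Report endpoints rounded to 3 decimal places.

[0.243, 2.624]

Posterior: Gamma(shape 5.3, rate 4.98).
Equal-tailed 99% interval: Gamma(5.3, 4.98) quantiles at 0.005 and 0.995.
Posterior mean ≈ 1.064, SD ≈ 0.462; a Normal approximation gives roughly [-0.127, 2.255].
Exact: lower = 0.243; upper = 2.624.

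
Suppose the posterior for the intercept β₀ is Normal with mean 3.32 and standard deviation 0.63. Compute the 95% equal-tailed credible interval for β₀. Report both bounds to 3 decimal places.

The posterior is symmetric, so the 95% equal-tailed interval is β₀ = 3.32 ± z·0.63 with z = 1.960.
Half-width: 1.960 × 0.63 = 1.235.
3.32 − 1.235 = 2.085; 3.32 + 1.235 = 4.555.

[2.085, 4.555]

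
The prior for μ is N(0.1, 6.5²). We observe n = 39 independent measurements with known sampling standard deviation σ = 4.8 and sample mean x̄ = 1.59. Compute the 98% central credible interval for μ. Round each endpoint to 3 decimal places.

Posterior precision = 1/6.5² + 39/4.8² = 0.0237 + 1.6927 = 1.7164, so posterior SD = 0.7633.
Posterior mean = (0.1/6.5² + 39·1.59/4.8²) / 1.7164 = 1.5695.
Interval: 1.5695 ± 2.326 × 0.7633 → [-0.206, 3.345].

[-0.206, 3.345]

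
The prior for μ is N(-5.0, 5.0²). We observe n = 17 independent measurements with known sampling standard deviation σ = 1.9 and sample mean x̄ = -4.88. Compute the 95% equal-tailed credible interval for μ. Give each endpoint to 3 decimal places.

[-5.780, -3.982]

Posterior precision = 1/5.0² + 17/1.9² = 0.0400 + 4.7091 = 4.7491, so posterior SD = 0.4589.
Posterior mean = (-5.0/5.0² + 17·-4.88/1.9²) / 4.7491 = -4.8810.
Interval: -4.8810 ± 1.960 × 0.4589 → [-5.780, -3.982].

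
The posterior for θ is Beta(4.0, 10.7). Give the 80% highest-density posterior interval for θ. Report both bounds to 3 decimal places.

The posterior is unimodal and skewed, so the HPD interval has equal density at both endpoints and is the shortest 80% interval.
Solving f(0.114) = f(0.399) with F(0.399) − F(0.114) = 0.80 gives [0.114, 0.399].
For comparison, the equal-tailed interval is [0.134, 0.425]; the HPD is narrower and shifted toward the mode.

[0.114, 0.399]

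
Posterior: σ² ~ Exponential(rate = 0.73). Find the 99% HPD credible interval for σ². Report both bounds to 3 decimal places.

The exponential density is strictly decreasing on [0, ∞), so the HPD interval is anchored at 0: [0, q] with P(σ² ≤ q) = 0.99.
q = −ln(1 − 0.99) / 0.73 = 4.6052 / 0.73 = 6.308.

[0.000, 6.308]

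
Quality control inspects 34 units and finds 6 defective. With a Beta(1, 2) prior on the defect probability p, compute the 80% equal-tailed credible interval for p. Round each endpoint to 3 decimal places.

Posterior: Beta(1+6, 2+28) = Beta(7, 30).
Equal-tailed 80% interval: the 0.1 and 0.9 quantiles of Beta(7, 30).
Posterior mean ≈ 0.189, SD ≈ 0.064; a Normal approximation gives roughly [0.108, 0.271].
Exact: F⁻¹(0.1) = 0.112; F⁻¹(0.9) = 0.274.

[0.112, 0.274]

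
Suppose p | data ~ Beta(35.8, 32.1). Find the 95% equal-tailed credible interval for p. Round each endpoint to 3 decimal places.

Posterior: Beta(35.8, 32.1).
Equal-tailed 95% interval: the 0.025 and 0.975 quantiles of Beta(35.8, 32.1).
Posterior mean ≈ 0.527, SD ≈ 0.060; a Normal approximation gives roughly [0.409, 0.645].
Exact: F⁻¹(0.025) = 0.409; F⁻¹(0.975) = 0.644.

[0.409, 0.644]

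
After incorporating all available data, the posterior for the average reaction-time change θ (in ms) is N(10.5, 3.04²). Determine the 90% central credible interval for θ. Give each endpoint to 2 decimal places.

The posterior is symmetric, so the 90% equal-tailed interval is θ = 10.5 ± z·3.04 with z = 1.645.
Half-width: 1.645 × 3.04 = 5.00.
10.5 − 5.00 = 5.50; 10.5 + 5.00 = 15.50.

[5.50, 15.50]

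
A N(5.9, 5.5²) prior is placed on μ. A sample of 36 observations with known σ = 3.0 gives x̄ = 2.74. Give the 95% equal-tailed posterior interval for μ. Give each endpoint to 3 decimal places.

Posterior precision = 1/5.5² + 36/3.0² = 0.0331 + 4.0000 = 4.0331, so posterior SD = 0.4979.
Posterior mean = (5.9/5.5² + 36·2.74/3.0²) / 4.0331 = 2.7659.
Interval: 2.7659 ± 1.960 × 0.4979 → [1.790, 3.742].

[1.790, 3.742]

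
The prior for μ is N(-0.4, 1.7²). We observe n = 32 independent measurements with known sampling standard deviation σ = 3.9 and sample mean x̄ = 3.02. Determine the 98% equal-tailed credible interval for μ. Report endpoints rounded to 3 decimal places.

Posterior precision = 1/1.7² + 32/3.9² = 0.3460 + 2.1039 = 2.4499, so posterior SD = 0.6389.
Posterior mean = (-0.4/1.7² + 32·3.02/3.9²) / 2.4499 = 2.5370.
Interval: 2.5370 ± 2.326 × 0.6389 → [1.051, 4.023].

[1.051, 4.023]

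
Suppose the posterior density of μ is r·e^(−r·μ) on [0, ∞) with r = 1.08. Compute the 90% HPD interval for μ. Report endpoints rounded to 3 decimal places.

[0.000, 2.132]

The exponential density is strictly decreasing on [0, ∞), so the HPD interval is anchored at 0: [0, q] with P(μ ≤ q) = 0.90.
q = −ln(1 − 0.90) / 1.08 = 2.3026 / 1.08 = 2.132.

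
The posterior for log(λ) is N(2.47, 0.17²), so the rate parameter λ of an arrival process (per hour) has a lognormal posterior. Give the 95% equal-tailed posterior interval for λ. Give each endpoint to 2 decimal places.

[8.47, 16.50]

On the log scale the 95% interval is 2.47 ± 1.960 × 0.17 = [2.1368, 2.8032].
Exponentiate: [e^2.1368, e^2.8032] = [8.47, 16.50].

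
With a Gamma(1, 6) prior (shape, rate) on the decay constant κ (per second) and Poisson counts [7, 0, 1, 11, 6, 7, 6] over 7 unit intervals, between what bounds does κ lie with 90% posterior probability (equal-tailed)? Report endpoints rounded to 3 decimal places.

[2.256, 3.831]

Posterior: Gamma(1+38, 6+7) = Gamma(39, 13) (shape, rate).
Equal-tailed 90% interval: Gamma(39, 13) quantiles at 0.05 and 0.95.
Posterior mean ≈ 3.000, SD ≈ 0.480; a Normal approximation gives roughly [2.210, 3.790].
Exact: lower = 2.256; upper = 3.831.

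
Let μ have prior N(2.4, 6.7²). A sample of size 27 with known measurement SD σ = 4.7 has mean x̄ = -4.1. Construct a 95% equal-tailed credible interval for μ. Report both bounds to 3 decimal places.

[-5.741, -2.227]

Posterior precision = 1/6.7² + 27/4.7² = 0.0223 + 1.2223 = 1.2445, so posterior SD = 0.8964.
Posterior mean = (2.4/6.7² + 27·-4.1/4.7²) / 1.2445 = -3.9837.
Interval: -3.9837 ± 1.960 × 0.8964 → [-5.741, -2.227].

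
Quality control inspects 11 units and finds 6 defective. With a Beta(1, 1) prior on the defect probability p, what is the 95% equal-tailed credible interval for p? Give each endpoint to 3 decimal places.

[0.277, 0.789]

Posterior: Beta(1+6, 1+5) = Beta(7, 6).
Equal-tailed 95% interval: the 0.025 and 0.975 quantiles of Beta(7, 6).
Posterior mean ≈ 0.538, SD ≈ 0.133; a Normal approximation gives roughly [0.277, 0.800].
Exact: F⁻¹(0.025) = 0.277; F⁻¹(0.975) = 0.789.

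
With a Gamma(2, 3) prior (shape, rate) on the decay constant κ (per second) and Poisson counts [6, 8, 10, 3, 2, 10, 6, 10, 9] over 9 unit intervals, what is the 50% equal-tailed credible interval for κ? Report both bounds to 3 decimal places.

Posterior: Gamma(2+64, 3+9) = Gamma(66, 12) (shape, rate).
Equal-tailed 50% interval: Gamma(66, 12) quantiles at 0.25 and 0.75.
Posterior mean ≈ 5.500, SD ≈ 0.677; a Normal approximation gives roughly [5.043, 5.957].
Exact: lower = 5.030; upper = 5.940.

[5.030, 5.940]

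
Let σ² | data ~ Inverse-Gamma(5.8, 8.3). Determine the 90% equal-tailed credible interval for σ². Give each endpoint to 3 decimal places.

[0.810, 3.344]

Inverse-Gamma(5.8, 8.3) quantiles: F⁻¹(0.05) and F⁻¹(0.95).
Equivalently, 1/σ² ~ Gamma(5.8, rate = 8.3); invert its 0.95 and 0.05 quantiles.
Posterior mean ≈ 1.729, SD ≈ 0.887; a Normal approximation gives roughly [0.270, 3.188].
Exact: lower = 0.810; upper = 3.344.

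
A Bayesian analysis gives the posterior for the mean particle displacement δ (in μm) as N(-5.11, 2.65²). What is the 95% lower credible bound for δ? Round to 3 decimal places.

-9.469

Need L with P(δ ≥ L) = 0.95: L = -5.11 − z_{0.05}·2.65.
z = 1.645; L = -5.11 − 1.645 × 2.65 = -9.469.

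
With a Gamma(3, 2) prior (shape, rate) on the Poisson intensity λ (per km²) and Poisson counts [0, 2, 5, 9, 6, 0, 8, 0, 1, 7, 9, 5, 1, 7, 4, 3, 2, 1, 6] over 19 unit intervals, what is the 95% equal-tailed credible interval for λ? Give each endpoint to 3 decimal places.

Posterior: Gamma(3+76, 2+19) = Gamma(79, 21) (shape, rate).
Equal-tailed 95% interval: Gamma(79, 21) quantiles at 0.025 and 0.975.
Posterior mean ≈ 3.762, SD ≈ 0.423; a Normal approximation gives roughly [2.932, 4.591].
Exact: lower = 2.978; upper = 4.636.

[2.978, 4.636]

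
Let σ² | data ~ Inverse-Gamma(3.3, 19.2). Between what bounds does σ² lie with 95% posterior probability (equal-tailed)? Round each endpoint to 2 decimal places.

[2.49, 25.53]

Inverse-Gamma(3.3, 19.2) quantiles: F⁻¹(0.025) and F⁻¹(0.975).
Equivalently, 1/σ² ~ Gamma(3.3, rate = 19.2); invert its 0.975 and 0.025 quantiles.
Posterior mean ≈ 8.35, SD ≈ 7.32; a Normal approximation gives roughly [-6.00, 22.70].
Exact: lower = 2.49; upper = 25.53.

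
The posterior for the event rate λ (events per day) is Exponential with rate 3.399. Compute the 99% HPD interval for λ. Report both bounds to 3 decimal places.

The exponential density is strictly decreasing on [0, ∞), so the HPD interval is anchored at 0: [0, q] with P(λ ≤ q) = 0.99.
q = −ln(1 − 0.99) / 3.399 = 4.6052 / 3.399 = 1.355.

[0.000, 1.355]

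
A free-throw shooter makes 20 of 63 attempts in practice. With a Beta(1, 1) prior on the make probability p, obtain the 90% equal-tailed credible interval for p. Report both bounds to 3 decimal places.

Posterior: Beta(1+20, 1+43) = Beta(21, 44).
Equal-tailed 90% interval: the 0.05 and 0.95 quantiles of Beta(21, 44).
Posterior mean ≈ 0.323, SD ≈ 0.058; a Normal approximation gives roughly [0.228, 0.418].
Exact: F⁻¹(0.05) = 0.232; F⁻¹(0.95) = 0.421.

[0.232, 0.421]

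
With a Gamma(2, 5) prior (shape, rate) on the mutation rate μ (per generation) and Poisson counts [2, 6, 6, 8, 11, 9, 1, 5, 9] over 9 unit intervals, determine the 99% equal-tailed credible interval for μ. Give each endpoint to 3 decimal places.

Posterior: Gamma(2+57, 5+9) = Gamma(59, 14) (shape, rate).
Equal-tailed 99% interval: Gamma(59, 14) quantiles at 0.005 and 0.995.
Posterior mean ≈ 4.214, SD ≈ 0.549; a Normal approximation gives roughly [2.801, 5.628].
Exact: lower = 2.935; upper = 5.761.

[2.935, 5.761]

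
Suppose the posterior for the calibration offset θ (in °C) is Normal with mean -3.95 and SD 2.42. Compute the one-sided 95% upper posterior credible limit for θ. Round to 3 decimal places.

0.031

Need U with P(θ ≤ U) = 0.95: U = -3.95 + z_{0.05}·2.42.
z = 1.645; U = -3.95 + 1.645 × 2.42 = 0.031.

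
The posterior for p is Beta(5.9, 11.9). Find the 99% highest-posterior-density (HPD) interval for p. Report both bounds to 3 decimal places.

The posterior is unimodal and skewed, so the HPD interval has equal density at both endpoints and is the shortest 99% interval.
Solving f(0.090) = f(0.617) with F(0.617) − F(0.090) = 0.99 gives [0.090, 0.617].
For comparison, the equal-tailed interval is [0.099, 0.631]; the HPD is narrower and shifted toward the mode.

[0.090, 0.617]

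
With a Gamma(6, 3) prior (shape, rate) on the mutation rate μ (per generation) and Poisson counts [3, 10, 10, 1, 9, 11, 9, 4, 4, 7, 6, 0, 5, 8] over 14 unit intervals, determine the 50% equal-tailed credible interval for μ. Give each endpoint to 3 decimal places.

Posterior: Gamma(6+87, 3+14) = Gamma(93, 17) (shape, rate).
Equal-tailed 50% interval: Gamma(93, 17) quantiles at 0.25 and 0.75.
Posterior mean ≈ 5.471, SD ≈ 0.567; a Normal approximation gives roughly [5.088, 5.853].
Exact: lower = 5.078; upper = 5.842.

[5.078, 5.842]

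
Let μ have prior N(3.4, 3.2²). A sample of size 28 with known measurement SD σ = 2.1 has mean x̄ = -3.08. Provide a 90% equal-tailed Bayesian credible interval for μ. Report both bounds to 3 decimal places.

[-3.630, -2.334]

Posterior precision = 1/3.2² + 28/2.1² = 0.0977 + 6.3492 = 6.4469, so posterior SD = 0.3938.
Posterior mean = (3.4/3.2² + 28·-3.08/2.1²) / 6.4469 = -2.9818.
Interval: -2.9818 ± 1.645 × 0.3938 → [-3.630, -2.334].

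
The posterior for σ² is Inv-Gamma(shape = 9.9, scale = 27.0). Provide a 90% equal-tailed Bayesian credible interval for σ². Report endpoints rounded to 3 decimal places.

[1.733, 5.045]

Inverse-Gamma(9.9, 27.0) quantiles: F⁻¹(0.05) and F⁻¹(0.95).
Equivalently, 1/σ² ~ Gamma(9.9, rate = 27.0); invert its 0.95 and 0.05 quantiles.
Posterior mean ≈ 3.034, SD ≈ 1.079; a Normal approximation gives roughly [1.258, 4.809].
Exact: lower = 1.733; upper = 5.045.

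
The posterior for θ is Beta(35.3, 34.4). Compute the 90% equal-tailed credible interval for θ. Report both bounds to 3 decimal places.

[0.408, 0.604]

Posterior: Beta(35.3, 34.4).
Equal-tailed 90% interval: the 0.05 and 0.95 quantiles of Beta(35.3, 34.4).
Posterior mean ≈ 0.506, SD ≈ 0.059; a Normal approximation gives roughly [0.409, 0.604].
Exact: F⁻¹(0.05) = 0.408; F⁻¹(0.95) = 0.604.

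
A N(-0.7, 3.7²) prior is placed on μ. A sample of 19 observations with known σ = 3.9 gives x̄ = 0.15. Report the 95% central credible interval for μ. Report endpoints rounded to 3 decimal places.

[-1.601, 1.808]

Posterior precision = 1/3.7² + 19/3.9² = 0.0730 + 1.2492 = 1.3222, so posterior SD = 0.8697.
Posterior mean = (-0.7/3.7² + 19·0.15/3.9²) / 1.3222 = 0.1030.
Interval: 0.1030 ± 1.960 × 0.8697 → [-1.601, 1.808].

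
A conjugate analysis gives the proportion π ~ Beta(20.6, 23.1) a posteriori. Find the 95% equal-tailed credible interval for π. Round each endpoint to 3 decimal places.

[0.327, 0.618]

Posterior: Beta(20.6, 23.1).
Equal-tailed 95% interval: the 0.025 and 0.975 quantiles of Beta(20.6, 23.1).
Posterior mean ≈ 0.471, SD ≈ 0.075; a Normal approximation gives roughly [0.325, 0.618].
Exact: F⁻¹(0.025) = 0.327; F⁻¹(0.975) = 0.618.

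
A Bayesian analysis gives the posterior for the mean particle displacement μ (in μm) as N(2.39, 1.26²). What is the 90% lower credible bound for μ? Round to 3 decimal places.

Need L with P(μ ≥ L) = 0.90: L = 2.39 − z_{0.1}·1.26.
z = 1.282; L = 2.39 − 1.282 × 1.26 = 0.775.

0.775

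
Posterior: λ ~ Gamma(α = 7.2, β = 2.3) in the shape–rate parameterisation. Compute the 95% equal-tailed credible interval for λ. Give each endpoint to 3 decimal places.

Posterior: Gamma(shape 7.2, rate 2.3).
Equal-tailed 95% interval: Gamma(7.2, 2.3) quantiles at 0.025 and 0.975.
Posterior mean ≈ 3.130, SD ≈ 1.167; a Normal approximation gives roughly [0.844, 5.417].
Exact: lower = 1.278; upper = 5.797.

[1.278, 5.797]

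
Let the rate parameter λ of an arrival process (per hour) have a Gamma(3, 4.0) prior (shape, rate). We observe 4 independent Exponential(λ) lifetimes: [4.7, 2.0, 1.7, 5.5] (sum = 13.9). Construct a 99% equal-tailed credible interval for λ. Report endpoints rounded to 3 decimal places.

Posterior: Gamma(3+4, 4.0+13.9) = Gamma(7, 17.9) (shape, rate).
Equal-tailed 99% interval: Gamma(7, 17.9) quantiles at 0.005 and 0.995.
Posterior mean ≈ 0.391, SD ≈ 0.148; a Normal approximation gives roughly [0.010, 0.772].
Exact: lower = 0.114; upper = 0.875.

[0.114, 0.875]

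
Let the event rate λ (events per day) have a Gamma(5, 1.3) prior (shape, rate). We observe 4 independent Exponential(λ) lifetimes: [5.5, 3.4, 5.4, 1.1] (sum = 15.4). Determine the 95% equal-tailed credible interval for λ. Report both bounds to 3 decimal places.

Posterior: Gamma(5+4, 1.3+15.4) = Gamma(9, 16.7) (shape, rate).
Equal-tailed 95% interval: Gamma(9, 16.7) quantiles at 0.025 and 0.975.
Posterior mean ≈ 0.539, SD ≈ 0.180; a Normal approximation gives roughly [0.187, 0.891].
Exact: lower = 0.246; upper = 0.944.

[0.246, 0.944]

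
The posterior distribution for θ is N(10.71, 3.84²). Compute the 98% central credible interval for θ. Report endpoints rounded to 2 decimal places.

[1.78, 19.64]

The posterior is symmetric, so the 98% equal-tailed interval is θ = 10.71 ± z·3.84 with z = 2.326.
Half-width: 2.326 × 3.84 = 8.93.
10.71 − 8.93 = 1.78; 10.71 + 8.93 = 19.64.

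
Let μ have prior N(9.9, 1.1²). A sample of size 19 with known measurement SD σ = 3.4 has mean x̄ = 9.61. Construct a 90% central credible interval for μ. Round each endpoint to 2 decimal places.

Posterior precision = 1/1.1² + 19/3.4² = 0.8264 + 1.6436 = 2.4700, so posterior SD = 0.6363.
Posterior mean = (9.9/1.1² + 19·9.61/3.4²) / 2.4700 = 9.7070.
Interval: 9.7070 ± 1.645 × 0.6363 → [8.66, 10.75].

[8.66, 10.75]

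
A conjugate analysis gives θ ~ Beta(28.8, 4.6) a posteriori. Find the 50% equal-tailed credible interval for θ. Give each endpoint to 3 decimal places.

[0.827, 0.906]

Posterior: Beta(28.8, 4.6).
Equal-tailed 50% interval: the 0.25 and 0.75 quantiles of Beta(28.8, 4.6).
Posterior mean ≈ 0.862, SD ≈ 0.059; a Normal approximation gives roughly [0.823, 0.902].
Exact: F⁻¹(0.25) = 0.827; F⁻¹(0.75) = 0.906.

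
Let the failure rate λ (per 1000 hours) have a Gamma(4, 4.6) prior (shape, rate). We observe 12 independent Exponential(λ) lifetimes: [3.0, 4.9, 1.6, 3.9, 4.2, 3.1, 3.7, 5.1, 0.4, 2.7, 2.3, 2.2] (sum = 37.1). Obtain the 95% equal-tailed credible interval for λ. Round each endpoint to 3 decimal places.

[0.219, 0.593]

Posterior: Gamma(4+12, 4.6+37.1) = Gamma(16, 41.7) (shape, rate).
Equal-tailed 95% interval: Gamma(16, 41.7) quantiles at 0.025 and 0.975.
Posterior mean ≈ 0.384, SD ≈ 0.096; a Normal approximation gives roughly [0.196, 0.572].
Exact: lower = 0.219; upper = 0.593.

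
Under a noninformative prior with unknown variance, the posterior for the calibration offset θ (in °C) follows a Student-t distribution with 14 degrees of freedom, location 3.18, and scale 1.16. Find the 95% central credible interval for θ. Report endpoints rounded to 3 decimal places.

[0.692, 5.668]

The t_14 distribution is symmetric; the 95% interval is 3.18 ± t·1.16 with t_{0.975,14} = 2.145.
Half-width: 2.145 × 1.16 = 2.488.
3.18 − 2.488 = 0.692; 3.18 + 2.488 = 5.668.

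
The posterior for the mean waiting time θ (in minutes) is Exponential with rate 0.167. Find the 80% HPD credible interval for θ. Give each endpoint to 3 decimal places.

The exponential density is strictly decreasing on [0, ∞), so the HPD interval is anchored at 0: [0, q] with P(θ ≤ q) = 0.80.
q = −ln(1 − 0.80) / 0.167 = 1.6094 / 0.167 = 9.637.

[0.000, 9.637]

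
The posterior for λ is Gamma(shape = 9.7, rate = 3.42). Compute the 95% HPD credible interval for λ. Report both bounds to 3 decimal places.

The posterior is unimodal and skewed, so the HPD interval has equal density at both endpoints and is the shortest 95% interval.
Solving f(1.196) = f(4.651) with F(4.651) − F(1.196) = 0.95 gives [1.196, 4.651].
For comparison, the equal-tailed interval is [1.342, 4.880]; the HPD is narrower and shifted toward the mode.

[1.196, 4.651]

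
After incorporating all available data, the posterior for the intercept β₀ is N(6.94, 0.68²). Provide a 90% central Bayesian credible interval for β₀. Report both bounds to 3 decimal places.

The posterior is symmetric, so the 90% equal-tailed interval is β₀ = 6.94 ± z·0.68 with z = 1.645.
Half-width: 1.645 × 0.68 = 1.119.
6.94 − 1.119 = 5.821; 6.94 + 1.119 = 8.059.

[5.821, 8.059]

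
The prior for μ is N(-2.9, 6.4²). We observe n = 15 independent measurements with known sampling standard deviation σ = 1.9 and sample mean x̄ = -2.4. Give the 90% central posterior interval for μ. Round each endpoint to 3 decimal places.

[-3.207, -1.598]

Posterior precision = 1/6.4² + 15/1.9² = 0.0244 + 4.1551 = 4.1795, so posterior SD = 0.4891.
Posterior mean = (-2.9/6.4² + 15·-2.4/1.9²) / 4.1795 = -2.4029.
Interval: -2.4029 ± 1.645 × 0.4891 → [-3.207, -1.598].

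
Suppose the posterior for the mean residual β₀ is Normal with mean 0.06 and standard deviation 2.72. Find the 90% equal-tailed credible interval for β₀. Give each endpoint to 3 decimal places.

The posterior is symmetric, so the 90% equal-tailed interval is β₀ = 0.06 ± z·2.72 with z = 1.645.
Half-width: 1.645 × 2.72 = 4.474.
0.06 − 4.474 = -4.414; 0.06 + 4.474 = 4.534.

[-4.414, 4.534]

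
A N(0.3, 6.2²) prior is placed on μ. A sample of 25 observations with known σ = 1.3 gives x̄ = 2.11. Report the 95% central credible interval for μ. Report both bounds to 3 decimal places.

[1.598, 2.616]

Posterior precision = 1/6.2² + 25/1.3² = 0.0260 + 14.7929 = 14.8189, so posterior SD = 0.2598.
Posterior mean = (0.3/6.2² + 25·2.11/1.3²) / 14.8189 = 2.1068.
Interval: 2.1068 ± 1.960 × 0.2598 → [1.598, 2.616].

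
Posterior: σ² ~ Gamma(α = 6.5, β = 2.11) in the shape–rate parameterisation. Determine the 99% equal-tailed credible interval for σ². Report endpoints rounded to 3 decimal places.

[0.845, 7.066]

Posterior: Gamma(shape 6.5, rate 2.11).
Equal-tailed 99% interval: Gamma(6.5, 2.11) quantiles at 0.005 and 0.995.
Posterior mean ≈ 3.081, SD ≈ 1.208; a Normal approximation gives roughly [-0.032, 6.193].
Exact: lower = 0.845; upper = 7.066.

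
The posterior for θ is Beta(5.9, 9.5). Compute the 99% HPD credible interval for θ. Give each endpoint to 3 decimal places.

The posterior is unimodal and skewed, so the HPD interval has equal density at both endpoints and is the shortest 99% interval.
Solving f(0.110) = f(0.691) with F(0.691) − F(0.110) = 0.99 gives [0.110, 0.691].
For comparison, the equal-tailed interval is [0.119, 0.701]; the HPD is narrower and shifted toward the mode.

[0.110, 0.691]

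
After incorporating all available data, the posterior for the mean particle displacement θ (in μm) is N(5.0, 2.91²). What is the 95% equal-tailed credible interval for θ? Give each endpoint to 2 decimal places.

The posterior is symmetric, so the 95% equal-tailed interval is θ = 5.0 ± z·2.91 with z = 1.960.
Half-width: 1.960 × 2.91 = 5.70.
5.0 − 5.70 = -0.70; 5.0 + 5.70 = 10.70.

[-0.70, 10.70]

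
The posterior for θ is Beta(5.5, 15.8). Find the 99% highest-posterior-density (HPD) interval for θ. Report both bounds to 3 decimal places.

[0.060, 0.511]

The posterior is unimodal and skewed, so the HPD interval has equal density at both endpoints and is the shortest 99% interval.
Solving f(0.060) = f(0.511) with F(0.511) − F(0.060) = 0.99 gives [0.060, 0.511].
For comparison, the equal-tailed interval is [0.070, 0.528]; the HPD is narrower and shifted toward the mode.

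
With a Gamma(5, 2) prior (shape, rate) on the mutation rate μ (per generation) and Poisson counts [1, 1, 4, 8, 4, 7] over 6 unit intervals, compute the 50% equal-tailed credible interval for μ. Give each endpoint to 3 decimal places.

Posterior: Gamma(5+25, 2+6) = Gamma(30, 8) (shape, rate).
Equal-tailed 50% interval: Gamma(30, 8) quantiles at 0.25 and 0.75.
Posterior mean ≈ 3.750, SD ≈ 0.685; a Normal approximation gives roughly [3.288, 4.212].
Exact: lower = 3.268; upper = 4.186.

[3.268, 4.186]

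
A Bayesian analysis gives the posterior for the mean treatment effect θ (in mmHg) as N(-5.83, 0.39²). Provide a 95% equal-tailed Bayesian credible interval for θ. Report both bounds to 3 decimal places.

[-6.594, -5.066]

The posterior is symmetric, so the 95% equal-tailed interval is θ = -5.83 ± z·0.39 with z = 1.960.
Half-width: 1.960 × 0.39 = 0.764.
-5.83 − 0.764 = -6.594; -5.83 + 0.764 = -5.066.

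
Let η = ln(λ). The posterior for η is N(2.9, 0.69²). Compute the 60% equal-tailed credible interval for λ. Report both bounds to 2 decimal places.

[10.17, 32.48]

On the log scale the 60% interval is 2.9 ± 0.842 × 0.69 = [2.3193, 3.4807].
Exponentiate: [e^2.3193, e^3.4807] = [10.17, 32.48].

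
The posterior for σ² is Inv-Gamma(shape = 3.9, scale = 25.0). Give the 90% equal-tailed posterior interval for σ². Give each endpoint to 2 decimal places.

Inverse-Gamma(3.9, 25.0) quantiles: F⁻¹(0.05) and F⁻¹(0.95).
Equivalently, 1/σ² ~ Gamma(3.9, rate = 25.0); invert its 0.95 and 0.05 quantiles.
Posterior mean ≈ 8.62, SD ≈ 6.25; a Normal approximation gives roughly [-1.67, 18.91].
Exact: lower = 3.28; upper = 19.10.

[3.28, 19.10]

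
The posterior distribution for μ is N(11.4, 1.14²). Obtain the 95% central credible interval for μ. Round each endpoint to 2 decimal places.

The posterior is symmetric, so the 95% equal-tailed interval is μ = 11.4 ± z·1.14 with z = 1.960.
Half-width: 1.960 × 1.14 = 2.23.
11.4 − 2.23 = 9.17; 11.4 + 2.23 = 13.63.

[9.17, 13.63]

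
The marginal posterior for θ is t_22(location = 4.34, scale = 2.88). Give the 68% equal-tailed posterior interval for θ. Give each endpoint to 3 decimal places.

The t_22 distribution is symmetric; the 68% interval is 4.34 ± t·2.88 with t_{0.84,22} = 1.017.
Half-width: 1.017 × 2.88 = 2.930.
4.34 − 2.930 = 1.410; 4.34 + 2.930 = 7.270.

[1.410, 7.270]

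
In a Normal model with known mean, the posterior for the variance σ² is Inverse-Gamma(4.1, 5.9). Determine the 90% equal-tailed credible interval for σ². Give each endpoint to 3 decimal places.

Inverse-Gamma(4.1, 5.9) quantiles: F⁻¹(0.05) and F⁻¹(0.95).
Equivalently, 1/σ² ~ Gamma(4.1, rate = 5.9); invert its 0.95 and 0.05 quantiles.
Posterior mean ≈ 1.903, SD ≈ 1.313; a Normal approximation gives roughly [-0.257, 4.063].
Exact: lower = 0.747; upper = 4.142.

[0.747, 4.142]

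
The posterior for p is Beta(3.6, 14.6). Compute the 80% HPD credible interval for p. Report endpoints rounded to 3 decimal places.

[0.069, 0.294]

The posterior is unimodal and skewed, so the HPD interval has equal density at both endpoints and is the shortest 80% interval.
Solving f(0.069) = f(0.294) with F(0.294) − F(0.069) = 0.80 gives [0.069, 0.294].
For comparison, the equal-tailed interval is [0.089, 0.322]; the HPD is narrower and shifted toward the mode.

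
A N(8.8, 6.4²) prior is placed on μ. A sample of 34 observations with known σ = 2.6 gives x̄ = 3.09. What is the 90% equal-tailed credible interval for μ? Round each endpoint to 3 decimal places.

Posterior precision = 1/6.4² + 34/2.6² = 0.0244 + 5.0296 = 5.0540, so posterior SD = 0.4448.
Posterior mean = (8.8/6.4² + 34·3.09/2.6²) / 5.0540 = 3.1176.
Interval: 3.1176 ± 1.645 × 0.4448 → [2.386, 3.849].

[2.386, 3.849]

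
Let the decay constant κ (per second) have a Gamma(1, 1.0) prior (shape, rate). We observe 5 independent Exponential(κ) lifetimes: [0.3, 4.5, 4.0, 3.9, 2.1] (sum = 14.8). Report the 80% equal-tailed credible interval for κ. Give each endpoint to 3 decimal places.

Posterior: Gamma(1+5, 1.0+14.8) = Gamma(6, 15.8) (shape, rate).
Equal-tailed 80% interval: Gamma(6, 15.8) quantiles at 0.1 and 0.9.
Posterior mean ≈ 0.380, SD ≈ 0.155; a Normal approximation gives roughly [0.181, 0.578].
Exact: lower = 0.199; upper = 0.587.

[0.199, 0.587]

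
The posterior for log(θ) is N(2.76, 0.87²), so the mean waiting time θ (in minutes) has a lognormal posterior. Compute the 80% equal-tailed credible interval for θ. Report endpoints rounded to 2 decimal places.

On the log scale the 80% interval is 2.76 ± 1.282 × 0.87 = [1.6451, 3.8749].
Exponentiate: [e^1.6451, e^3.8749] = [5.18, 48.18].

[5.18, 48.18]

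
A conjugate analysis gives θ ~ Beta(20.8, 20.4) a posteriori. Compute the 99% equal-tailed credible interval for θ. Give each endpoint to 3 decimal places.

Posterior: Beta(20.8, 20.4).
Equal-tailed 99% interval: the 0.005 and 0.995 quantiles of Beta(20.8, 20.4).
Posterior mean ≈ 0.505, SD ≈ 0.077; a Normal approximation gives roughly [0.307, 0.703].
Exact: F⁻¹(0.005) = 0.311; F⁻¹(0.995) = 0.698.

[0.311, 0.698]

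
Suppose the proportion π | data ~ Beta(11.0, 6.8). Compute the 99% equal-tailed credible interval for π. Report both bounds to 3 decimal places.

Posterior: Beta(11.0, 6.8).
Equal-tailed 99% interval: the 0.005 and 0.995 quantiles of Beta(11.0, 6.8).
Posterior mean ≈ 0.618, SD ≈ 0.112; a Normal approximation gives roughly [0.329, 0.907].
Exact: F⁻¹(0.005) = 0.320; F⁻¹(0.995) = 0.869.

[0.320, 0.869]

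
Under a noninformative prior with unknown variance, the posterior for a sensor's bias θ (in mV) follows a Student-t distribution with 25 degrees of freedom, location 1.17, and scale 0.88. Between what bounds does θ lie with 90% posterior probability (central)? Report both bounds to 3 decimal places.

[-0.333, 2.673]

The t_25 distribution is symmetric; the 90% interval is 1.17 ± t·0.88 with t_{0.95,25} = 1.708.
Half-width: 1.708 × 0.88 = 1.503.
1.17 − 1.503 = -0.333; 1.17 + 1.503 = 2.673.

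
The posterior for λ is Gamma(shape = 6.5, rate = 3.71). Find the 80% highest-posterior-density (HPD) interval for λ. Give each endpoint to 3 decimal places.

[0.805, 2.463]

The posterior is unimodal and skewed, so the HPD interval has equal density at both endpoints and is the shortest 80% interval.
Solving f(0.805) = f(2.463) with F(2.463) − F(0.805) = 0.80 gives [0.805, 2.463].
For comparison, the equal-tailed interval is [0.949, 2.670]; the HPD is narrower and shifted toward the mode.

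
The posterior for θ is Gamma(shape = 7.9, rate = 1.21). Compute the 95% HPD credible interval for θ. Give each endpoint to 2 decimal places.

[2.41, 11.15]

The posterior is unimodal and skewed, so the HPD interval has equal density at both endpoints and is the shortest 95% interval.
Solving f(2.41) = f(11.15) with F(11.15) − F(2.41) = 0.95 gives [2.41, 11.15].
For comparison, the equal-tailed interval is [2.80, 11.81]; the HPD is narrower and shifted toward the mode.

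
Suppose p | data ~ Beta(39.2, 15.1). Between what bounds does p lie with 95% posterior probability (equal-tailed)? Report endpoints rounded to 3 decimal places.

[0.597, 0.832]

Posterior: Beta(39.2, 15.1).
Equal-tailed 95% interval: the 0.025 and 0.975 quantiles of Beta(39.2, 15.1).
Posterior mean ≈ 0.722, SD ≈ 0.060; a Normal approximation gives roughly [0.604, 0.840].
Exact: F⁻¹(0.025) = 0.597; F⁻¹(0.975) = 0.832.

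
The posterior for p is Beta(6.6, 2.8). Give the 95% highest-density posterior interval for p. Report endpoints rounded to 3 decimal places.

The posterior is unimodal and skewed, so the HPD interval has equal density at both endpoints and is the shortest 95% interval.
Solving f(0.428) = f(0.952) with F(0.952) − F(0.428) = 0.95 gives [0.428, 0.952].
For comparison, the equal-tailed interval is [0.393, 0.931]; the HPD is narrower and shifted toward the mode.

[0.428, 0.952]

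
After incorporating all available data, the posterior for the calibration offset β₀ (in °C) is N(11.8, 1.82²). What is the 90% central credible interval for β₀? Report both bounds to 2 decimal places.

[8.81, 14.79]

The posterior is symmetric, so the 90% equal-tailed interval is β₀ = 11.8 ± z·1.82 with z = 1.645.
Half-width: 1.645 × 1.82 = 2.99.
11.8 − 2.99 = 8.81; 11.8 + 2.99 = 14.79.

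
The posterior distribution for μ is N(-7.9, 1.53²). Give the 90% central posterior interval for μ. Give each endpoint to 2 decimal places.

[-10.42, -5.38]

The posterior is symmetric, so the 90% equal-tailed interval is μ = -7.9 ± z·1.53 with z = 1.645.
Half-width: 1.645 × 1.53 = 2.52.
-7.9 − 2.52 = -10.42; -7.9 + 2.52 = -5.38.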